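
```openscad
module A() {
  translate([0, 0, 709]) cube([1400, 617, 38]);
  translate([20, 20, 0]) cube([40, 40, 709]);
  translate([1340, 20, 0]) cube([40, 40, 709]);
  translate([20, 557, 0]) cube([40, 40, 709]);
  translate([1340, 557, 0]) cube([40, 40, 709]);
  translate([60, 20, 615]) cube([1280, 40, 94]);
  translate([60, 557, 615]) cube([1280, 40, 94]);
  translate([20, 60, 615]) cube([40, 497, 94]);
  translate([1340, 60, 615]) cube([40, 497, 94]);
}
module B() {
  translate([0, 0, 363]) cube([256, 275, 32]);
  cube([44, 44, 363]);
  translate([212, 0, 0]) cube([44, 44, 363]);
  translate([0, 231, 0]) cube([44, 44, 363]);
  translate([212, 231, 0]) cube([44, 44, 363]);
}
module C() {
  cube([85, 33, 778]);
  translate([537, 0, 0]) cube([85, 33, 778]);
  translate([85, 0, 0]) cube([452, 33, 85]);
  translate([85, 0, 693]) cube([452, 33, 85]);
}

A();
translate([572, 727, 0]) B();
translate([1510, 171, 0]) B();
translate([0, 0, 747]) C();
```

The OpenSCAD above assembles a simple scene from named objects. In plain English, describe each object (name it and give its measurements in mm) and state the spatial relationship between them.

A is a table: top 1400 mm (x) × 617 mm (y), 38 mm thick, upper face at z = 747 mm, on four 40×40 mm square legs, each inset 20 mm from the nearest pair of top edges, running from z = 0 to the bottom of the top. Four apron rails, 40 mm thick and 94 mm tall, run between adjacent legs with their top edges flush with the underside of the top and their outer faces flush with the legs' outer faces.

B is a four-legged stool. The seat is a 256×275×32 mm slab whose top surface is at z = 395 mm; four square legs, each 44×44 mm in cross-section, run from the floor (z = 0) to the underside of the seat, each flush with a corner of the seat.

C is a picture frame with a 452×608 mm rectangular opening (x by z) and a uniform 85 mm border on every side. Frame depth is 33 mm along y. It is built from two vertical stiles running the full outside height and two horizontal rails spanning the gap between the stiles.

Two stools sit around the table at the +y, +x sides. The picture frame is on top of the table.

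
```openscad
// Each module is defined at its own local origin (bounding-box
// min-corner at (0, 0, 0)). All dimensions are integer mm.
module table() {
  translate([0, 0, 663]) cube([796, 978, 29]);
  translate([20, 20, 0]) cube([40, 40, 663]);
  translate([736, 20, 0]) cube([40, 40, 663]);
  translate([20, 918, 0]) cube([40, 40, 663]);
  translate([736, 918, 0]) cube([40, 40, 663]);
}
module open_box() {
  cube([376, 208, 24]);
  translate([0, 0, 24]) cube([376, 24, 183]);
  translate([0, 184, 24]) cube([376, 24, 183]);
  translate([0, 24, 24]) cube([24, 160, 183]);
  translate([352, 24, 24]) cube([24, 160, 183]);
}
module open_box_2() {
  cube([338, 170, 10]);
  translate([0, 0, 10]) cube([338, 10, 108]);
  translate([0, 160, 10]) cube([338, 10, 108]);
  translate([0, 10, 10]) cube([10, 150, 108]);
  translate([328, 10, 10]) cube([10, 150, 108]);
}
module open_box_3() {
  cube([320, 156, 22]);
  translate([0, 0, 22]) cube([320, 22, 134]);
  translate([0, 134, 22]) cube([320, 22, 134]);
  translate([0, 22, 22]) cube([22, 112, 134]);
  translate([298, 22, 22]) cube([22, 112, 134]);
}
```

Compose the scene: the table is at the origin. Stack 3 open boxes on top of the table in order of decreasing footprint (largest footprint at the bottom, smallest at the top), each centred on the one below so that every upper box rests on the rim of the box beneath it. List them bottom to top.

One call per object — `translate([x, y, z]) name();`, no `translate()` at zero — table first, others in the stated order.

table();
translate([210, 385, 692]) open_box();
translate([229, 404, 899]) open_box_2();
translate([238, 411, 1017]) open_box_3();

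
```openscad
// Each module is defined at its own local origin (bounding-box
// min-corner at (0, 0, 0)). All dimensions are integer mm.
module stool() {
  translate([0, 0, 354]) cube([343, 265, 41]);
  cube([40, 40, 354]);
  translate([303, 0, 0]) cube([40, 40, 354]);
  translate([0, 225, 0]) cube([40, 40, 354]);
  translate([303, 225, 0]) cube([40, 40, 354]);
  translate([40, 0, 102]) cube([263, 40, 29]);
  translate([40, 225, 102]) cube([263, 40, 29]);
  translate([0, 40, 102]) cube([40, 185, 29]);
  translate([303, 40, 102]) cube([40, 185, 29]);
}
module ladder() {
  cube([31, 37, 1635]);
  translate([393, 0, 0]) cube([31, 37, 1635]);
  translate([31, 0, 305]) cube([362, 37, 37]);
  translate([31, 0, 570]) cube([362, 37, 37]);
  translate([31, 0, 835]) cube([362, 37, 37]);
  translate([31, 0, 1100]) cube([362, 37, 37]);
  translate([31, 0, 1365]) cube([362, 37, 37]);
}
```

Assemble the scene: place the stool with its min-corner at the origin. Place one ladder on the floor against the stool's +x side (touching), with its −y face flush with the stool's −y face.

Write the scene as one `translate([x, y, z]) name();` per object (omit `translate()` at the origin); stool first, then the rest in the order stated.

stool();
translate([343, 0, 0]) ladder();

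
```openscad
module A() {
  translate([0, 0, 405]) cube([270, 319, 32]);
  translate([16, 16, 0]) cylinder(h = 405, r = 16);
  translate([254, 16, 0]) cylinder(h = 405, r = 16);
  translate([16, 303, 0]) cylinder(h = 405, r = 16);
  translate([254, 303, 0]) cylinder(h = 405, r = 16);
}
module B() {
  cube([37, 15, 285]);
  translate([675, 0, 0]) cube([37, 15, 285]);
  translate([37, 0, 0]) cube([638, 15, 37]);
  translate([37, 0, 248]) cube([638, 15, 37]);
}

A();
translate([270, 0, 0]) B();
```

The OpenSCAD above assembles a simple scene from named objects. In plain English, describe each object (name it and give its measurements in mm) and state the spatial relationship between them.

A is a four-legged stool. The seat is a 270×319×32 mm slab whose top surface is at z = 437 mm; four round legs, each 32 mm in diameter, run from the floor (z = 0) to the underside of the seat, each leg's axis is inset half a diameter from the nearest pair of seat edges (so the leg's bounding box is flush with the corner).

B is a rectangular picture frame lying in the x–z plane (depth along y). The opening is 638 mm wide (x) by 211 mm tall (z), surrounded by a border 37 mm wide on all four sides. The frame is 15 mm deep and is made of two full-height vertical stiles with two horizontal rails fitted between them.

The picture frame is against the stool's +x side, with their −y faces flush.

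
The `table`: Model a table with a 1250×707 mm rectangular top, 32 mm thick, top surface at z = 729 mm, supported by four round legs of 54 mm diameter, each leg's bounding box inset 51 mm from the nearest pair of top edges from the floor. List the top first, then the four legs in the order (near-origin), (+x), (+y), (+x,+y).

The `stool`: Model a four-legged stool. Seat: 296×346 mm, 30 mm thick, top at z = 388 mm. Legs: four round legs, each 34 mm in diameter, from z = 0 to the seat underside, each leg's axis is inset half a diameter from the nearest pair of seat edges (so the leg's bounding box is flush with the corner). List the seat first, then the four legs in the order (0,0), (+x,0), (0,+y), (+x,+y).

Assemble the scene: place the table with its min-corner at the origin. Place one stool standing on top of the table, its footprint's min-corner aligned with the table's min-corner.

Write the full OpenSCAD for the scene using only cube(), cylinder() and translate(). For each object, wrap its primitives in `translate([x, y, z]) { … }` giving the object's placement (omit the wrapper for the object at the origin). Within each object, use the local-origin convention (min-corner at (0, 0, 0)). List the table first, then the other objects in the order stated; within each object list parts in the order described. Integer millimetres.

translate([0, 0, 697]) cube([1250, 707, 32]);
translate([78, 78, 0]) cylinder(h = 697, r = 27);
translate([1172, 78, 0]) cylinder(h = 697, r = 27);
translate([78, 629, 0]) cylinder(h = 697, r = 27);
translate([1172, 629, 0]) cylinder(h = 697, r = 27);
translate([0, 0, 729]) {
  translate([0, 0, 358]) cube([296, 346, 30]);
  translate([17, 17, 0]) cylinder(h = 358, r = 17);
  translate([279, 17, 0]) cylinder(h = 358, r = 17);
  translate([17, 329, 0]) cylinder(h = 358, r = 17);
  translate([279, 329, 0]) cylinder(h = 358, r = 17);
}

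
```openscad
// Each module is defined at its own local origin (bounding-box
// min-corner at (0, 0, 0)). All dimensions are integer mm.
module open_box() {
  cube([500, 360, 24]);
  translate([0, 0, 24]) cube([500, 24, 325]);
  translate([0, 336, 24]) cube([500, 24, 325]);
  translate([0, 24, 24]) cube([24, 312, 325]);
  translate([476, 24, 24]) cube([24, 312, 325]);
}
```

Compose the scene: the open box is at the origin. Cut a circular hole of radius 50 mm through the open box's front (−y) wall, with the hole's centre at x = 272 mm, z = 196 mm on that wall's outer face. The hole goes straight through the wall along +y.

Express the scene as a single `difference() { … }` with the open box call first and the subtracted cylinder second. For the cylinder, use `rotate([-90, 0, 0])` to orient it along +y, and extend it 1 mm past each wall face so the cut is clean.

difference() {
  open_box();
  translate([272, -1, 196]) rotate([-90, 0, 0]) cylinder(h = 26, r = 50);
}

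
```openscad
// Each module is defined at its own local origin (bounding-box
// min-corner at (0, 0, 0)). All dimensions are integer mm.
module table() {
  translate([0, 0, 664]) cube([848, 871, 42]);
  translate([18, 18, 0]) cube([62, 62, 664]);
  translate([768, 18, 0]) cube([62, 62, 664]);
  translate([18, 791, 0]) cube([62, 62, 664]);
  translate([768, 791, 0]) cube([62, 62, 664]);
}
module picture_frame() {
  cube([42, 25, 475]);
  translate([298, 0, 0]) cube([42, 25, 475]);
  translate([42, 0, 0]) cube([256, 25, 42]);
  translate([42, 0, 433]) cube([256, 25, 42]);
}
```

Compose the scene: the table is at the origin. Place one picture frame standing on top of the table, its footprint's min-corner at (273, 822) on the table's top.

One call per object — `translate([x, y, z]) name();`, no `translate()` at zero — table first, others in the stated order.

table();
translate([273, 822, 706]) picture_frame();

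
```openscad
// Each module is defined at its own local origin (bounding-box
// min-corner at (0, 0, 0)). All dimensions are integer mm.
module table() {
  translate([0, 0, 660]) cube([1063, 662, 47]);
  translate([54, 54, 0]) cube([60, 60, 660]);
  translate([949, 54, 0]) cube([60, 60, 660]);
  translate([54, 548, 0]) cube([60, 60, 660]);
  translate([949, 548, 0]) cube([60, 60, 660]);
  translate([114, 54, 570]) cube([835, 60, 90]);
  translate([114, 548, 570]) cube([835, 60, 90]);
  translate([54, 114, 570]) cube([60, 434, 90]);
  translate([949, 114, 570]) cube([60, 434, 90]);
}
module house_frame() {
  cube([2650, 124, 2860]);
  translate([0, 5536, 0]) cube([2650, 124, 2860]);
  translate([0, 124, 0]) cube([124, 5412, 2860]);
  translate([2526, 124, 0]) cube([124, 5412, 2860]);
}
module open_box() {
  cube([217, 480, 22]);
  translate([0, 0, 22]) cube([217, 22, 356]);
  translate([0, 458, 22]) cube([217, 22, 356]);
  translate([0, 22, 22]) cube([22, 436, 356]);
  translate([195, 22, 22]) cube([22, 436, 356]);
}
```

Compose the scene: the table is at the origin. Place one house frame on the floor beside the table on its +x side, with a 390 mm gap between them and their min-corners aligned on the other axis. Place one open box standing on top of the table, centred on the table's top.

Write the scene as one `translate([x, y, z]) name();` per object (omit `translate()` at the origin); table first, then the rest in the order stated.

table();
translate([1453, 0, 0]) house_frame();
translate([423, 91, 707]) open_box();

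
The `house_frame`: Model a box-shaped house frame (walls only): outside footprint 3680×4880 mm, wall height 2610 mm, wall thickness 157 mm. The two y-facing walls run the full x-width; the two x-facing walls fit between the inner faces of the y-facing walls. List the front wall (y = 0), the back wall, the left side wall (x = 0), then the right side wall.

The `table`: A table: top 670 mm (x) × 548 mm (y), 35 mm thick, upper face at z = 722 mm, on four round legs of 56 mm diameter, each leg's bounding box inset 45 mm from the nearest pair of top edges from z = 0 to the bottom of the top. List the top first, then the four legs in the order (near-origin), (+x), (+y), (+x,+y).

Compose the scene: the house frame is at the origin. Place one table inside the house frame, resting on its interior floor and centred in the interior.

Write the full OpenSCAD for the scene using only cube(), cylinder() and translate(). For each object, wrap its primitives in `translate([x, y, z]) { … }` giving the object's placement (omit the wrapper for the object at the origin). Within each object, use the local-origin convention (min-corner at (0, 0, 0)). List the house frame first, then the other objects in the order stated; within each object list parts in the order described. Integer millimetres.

cube([3680, 157, 2610]);
translate([0, 4723, 0]) cube([3680, 157, 2610]);
translate([0, 157, 0]) cube([157, 4566, 2610]);
translate([3523, 157, 0]) cube([157, 4566, 2610]);
translate([1505, 2166, 0]) {
  translate([0, 0, 687]) cube([670, 548, 35]);
  translate([73, 73, 0]) cylinder(h = 687, r = 28);
  translate([597, 73, 0]) cylinder(h = 687, r = 28);
  translate([73, 475, 0]) cylinder(h = 687, r = 28);
  translate([597, 475, 0]) cylinder(h = 687, r = 28);
}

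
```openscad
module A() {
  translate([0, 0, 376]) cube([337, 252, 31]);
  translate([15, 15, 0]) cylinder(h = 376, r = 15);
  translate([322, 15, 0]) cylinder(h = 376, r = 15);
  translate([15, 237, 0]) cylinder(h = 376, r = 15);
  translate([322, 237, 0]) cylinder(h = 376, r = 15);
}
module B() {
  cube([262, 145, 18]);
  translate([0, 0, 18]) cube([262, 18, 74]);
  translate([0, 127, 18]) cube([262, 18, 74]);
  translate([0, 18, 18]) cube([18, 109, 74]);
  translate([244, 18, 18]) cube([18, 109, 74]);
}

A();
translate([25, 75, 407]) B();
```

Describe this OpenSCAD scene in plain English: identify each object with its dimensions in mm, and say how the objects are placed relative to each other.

A is a simple wooden stool: a rectangular seat 337 mm (x) by 252 mm (y), 31 mm thick, top face at z = 407 mm, on four round legs, each 30 mm in diameter. The legs rest on z = 0, each leg's axis is inset half a diameter from the nearest pair of seat edges (so the leg's bounding box is flush with the corner).

B is an open storage box with external size 262×145×92 mm and wall thickness 18 mm (the base is also 18 mm thick). The base covers the whole footprint; the four walls stand on the base, with the y-facing walls full-width and the x-facing walls fitting between their inner faces.

The open box is on top of the stool.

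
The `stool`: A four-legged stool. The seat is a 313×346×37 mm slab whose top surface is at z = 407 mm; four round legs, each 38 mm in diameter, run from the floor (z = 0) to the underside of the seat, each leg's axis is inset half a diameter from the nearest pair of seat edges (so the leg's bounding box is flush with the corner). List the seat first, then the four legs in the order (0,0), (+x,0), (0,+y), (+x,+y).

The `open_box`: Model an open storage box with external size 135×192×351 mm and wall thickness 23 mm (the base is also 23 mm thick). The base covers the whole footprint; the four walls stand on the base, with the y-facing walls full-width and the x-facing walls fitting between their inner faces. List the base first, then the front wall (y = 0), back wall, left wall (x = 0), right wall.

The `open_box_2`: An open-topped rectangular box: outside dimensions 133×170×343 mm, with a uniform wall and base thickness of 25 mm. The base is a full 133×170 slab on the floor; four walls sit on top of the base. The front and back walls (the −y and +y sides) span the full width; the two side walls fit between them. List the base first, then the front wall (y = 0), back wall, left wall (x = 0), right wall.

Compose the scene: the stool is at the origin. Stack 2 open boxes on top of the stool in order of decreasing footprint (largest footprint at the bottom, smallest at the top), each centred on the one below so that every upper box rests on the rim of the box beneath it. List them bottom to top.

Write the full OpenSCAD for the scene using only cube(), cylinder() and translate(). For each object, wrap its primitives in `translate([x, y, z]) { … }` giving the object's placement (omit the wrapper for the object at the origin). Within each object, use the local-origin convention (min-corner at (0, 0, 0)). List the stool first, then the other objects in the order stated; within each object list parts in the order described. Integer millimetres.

translate([0, 0, 370]) cube([313, 346, 37]);
translate([19, 19, 0]) cylinder(h = 370, r = 19);
translate([294, 19, 0]) cylinder(h = 370, r = 19);
translate([19, 327, 0]) cylinder(h = 370, r = 19);
translate([294, 327, 0]) cylinder(h = 370, r = 19);
translate([89, 77, 407]) {
  cube([135, 192, 23]);
  translate([0, 0, 23]) cube([135, 23, 328]);
  translate([0, 169, 23]) cube([135, 23, 328]);
  translate([0, 23, 23]) cube([23, 146, 328]);
  translate([112, 23, 23]) cube([23, 146, 328]);
}
translate([90, 88, 758]) {
  cube([133, 170, 25]);
  translate([0, 0, 25]) cube([133, 25, 318]);
  translate([0, 145, 25]) cube([133, 25, 318]);
  translate([0, 25, 25]) cube([25, 120, 318]);
  translate([108, 25, 25]) cube([25, 120, 318]);
}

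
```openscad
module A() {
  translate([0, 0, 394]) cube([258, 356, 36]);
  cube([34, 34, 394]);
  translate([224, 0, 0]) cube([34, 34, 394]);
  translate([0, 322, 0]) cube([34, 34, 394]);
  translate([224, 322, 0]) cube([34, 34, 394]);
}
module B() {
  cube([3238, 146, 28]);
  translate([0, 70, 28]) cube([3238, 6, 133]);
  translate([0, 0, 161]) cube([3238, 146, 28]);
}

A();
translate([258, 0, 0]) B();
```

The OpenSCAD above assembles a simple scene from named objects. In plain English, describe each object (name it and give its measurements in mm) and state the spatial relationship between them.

A is a simple wooden stool: a rectangular seat 258 mm (x) by 356 mm (y), 36 mm thick, top face at z = 430 mm, on four square legs, each 34×34 mm in cross-section. The legs rest on z = 0, each flush with a corner of the seat.

B is an I-beam lying along x, 3238 mm long. Overall section height 189 mm. Two flanges 146 mm wide (y) and 28 mm thick, one on the floor and one at the top; a web 6 mm thick runs between them, centred on the flange width.

The I-beam is against the stool's +x side, with their −y faces flush.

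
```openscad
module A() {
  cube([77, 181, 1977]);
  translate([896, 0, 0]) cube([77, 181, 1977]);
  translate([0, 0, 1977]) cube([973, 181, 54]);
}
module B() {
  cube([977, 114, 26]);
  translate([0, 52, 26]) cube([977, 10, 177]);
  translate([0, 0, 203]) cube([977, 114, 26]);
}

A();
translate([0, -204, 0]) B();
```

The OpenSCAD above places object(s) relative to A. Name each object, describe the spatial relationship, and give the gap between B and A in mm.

The I-beam's nearest face is 90 mm from the door frame's −y face.

A is a door frame. B is an I-beam. The I-beam is on the floor beside the door frame on its −y side. The gap between the I-beam and the door frame is 90 mm.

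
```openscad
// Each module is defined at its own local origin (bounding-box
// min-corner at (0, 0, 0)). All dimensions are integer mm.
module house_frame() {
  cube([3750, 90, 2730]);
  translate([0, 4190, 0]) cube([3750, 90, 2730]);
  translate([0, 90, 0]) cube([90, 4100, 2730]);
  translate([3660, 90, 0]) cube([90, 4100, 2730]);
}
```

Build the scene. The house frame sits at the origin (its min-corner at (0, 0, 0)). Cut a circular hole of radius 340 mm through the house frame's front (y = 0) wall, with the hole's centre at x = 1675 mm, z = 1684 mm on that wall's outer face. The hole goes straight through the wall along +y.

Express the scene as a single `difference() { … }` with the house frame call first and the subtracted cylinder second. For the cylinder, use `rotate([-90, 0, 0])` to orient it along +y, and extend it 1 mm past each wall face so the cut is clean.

difference() {
  house_frame();
  translate([1675, -1, 1684]) rotate([-90, 0, 0]) cylinder(h = 92, r = 340);
}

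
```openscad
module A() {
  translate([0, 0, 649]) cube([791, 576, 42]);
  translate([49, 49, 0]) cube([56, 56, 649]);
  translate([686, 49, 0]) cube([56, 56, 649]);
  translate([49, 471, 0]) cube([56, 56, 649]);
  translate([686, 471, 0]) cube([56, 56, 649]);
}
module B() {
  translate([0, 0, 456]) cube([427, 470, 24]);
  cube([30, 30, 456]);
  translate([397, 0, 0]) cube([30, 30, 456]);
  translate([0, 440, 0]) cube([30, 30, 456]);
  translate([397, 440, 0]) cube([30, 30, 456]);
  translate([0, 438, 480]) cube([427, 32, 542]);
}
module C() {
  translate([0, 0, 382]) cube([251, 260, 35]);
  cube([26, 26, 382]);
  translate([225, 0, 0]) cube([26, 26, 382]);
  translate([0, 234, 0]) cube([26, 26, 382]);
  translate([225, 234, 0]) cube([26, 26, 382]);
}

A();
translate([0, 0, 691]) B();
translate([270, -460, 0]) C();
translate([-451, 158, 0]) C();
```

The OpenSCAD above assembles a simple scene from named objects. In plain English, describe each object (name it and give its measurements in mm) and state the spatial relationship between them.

A is a rectangular dining table. The top is 791×576×42 mm with its upper surface at z = 691 mm. It stands on four 56×56 mm square legs, each inset 49 mm from the nearest pair of top edges, running from the floor to the underside of the top.

B is a chair. The seat is a 427×470×24 mm slab with its top at z = 480 mm, on four 30×30 mm corner legs (flush with the seat edges, standing on z = 0). A flat backrest 32 mm thick, 542 mm tall, spans the full seat width and rises from the seat top along its +y edge, rear face flush with the rear of the seat.

C is a four-legged stool. The seat is 251×260 mm, 35 mm thick, top at z = 417 mm. It stands on four square legs, each 26×26 mm in cross-section, from z = 0 to the seat underside, each flush with a corner of the seat.

The chair is on top of the table. Two stools sit around the table at the −y, −x sides.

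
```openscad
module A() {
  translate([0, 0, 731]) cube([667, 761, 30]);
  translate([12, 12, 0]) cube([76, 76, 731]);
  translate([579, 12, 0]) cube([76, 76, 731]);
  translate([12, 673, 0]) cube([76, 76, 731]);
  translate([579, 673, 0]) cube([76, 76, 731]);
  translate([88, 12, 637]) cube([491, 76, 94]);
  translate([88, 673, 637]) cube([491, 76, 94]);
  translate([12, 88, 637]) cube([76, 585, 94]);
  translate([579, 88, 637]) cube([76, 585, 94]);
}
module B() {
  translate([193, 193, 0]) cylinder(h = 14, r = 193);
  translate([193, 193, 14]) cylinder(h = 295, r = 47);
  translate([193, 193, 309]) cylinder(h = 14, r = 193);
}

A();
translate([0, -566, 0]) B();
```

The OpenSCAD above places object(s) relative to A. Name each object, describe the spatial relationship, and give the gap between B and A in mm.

The spool's nearest face is 180 mm from the table's −y face.

A is a table. B is a spool. The spool is on the floor beside the table on its −y side. The gap between the spool and the table is 180 mm.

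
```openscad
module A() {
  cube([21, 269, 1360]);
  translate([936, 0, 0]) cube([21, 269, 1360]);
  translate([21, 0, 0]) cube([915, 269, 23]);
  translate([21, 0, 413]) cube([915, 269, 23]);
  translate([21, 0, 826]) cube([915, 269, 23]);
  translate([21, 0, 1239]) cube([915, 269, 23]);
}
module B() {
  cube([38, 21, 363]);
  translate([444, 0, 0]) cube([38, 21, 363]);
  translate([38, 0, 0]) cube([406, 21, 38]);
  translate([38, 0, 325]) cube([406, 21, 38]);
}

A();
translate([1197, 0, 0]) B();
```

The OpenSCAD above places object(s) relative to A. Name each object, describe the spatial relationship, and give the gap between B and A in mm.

A is a bookshelf. B is a picture frame. The picture frame is on the floor beside the bookshelf on its +x side. The gap between the picture frame and the bookshelf is 240 mm.

The picture frame's nearest face is 240 mm from the bookshelf's +x face.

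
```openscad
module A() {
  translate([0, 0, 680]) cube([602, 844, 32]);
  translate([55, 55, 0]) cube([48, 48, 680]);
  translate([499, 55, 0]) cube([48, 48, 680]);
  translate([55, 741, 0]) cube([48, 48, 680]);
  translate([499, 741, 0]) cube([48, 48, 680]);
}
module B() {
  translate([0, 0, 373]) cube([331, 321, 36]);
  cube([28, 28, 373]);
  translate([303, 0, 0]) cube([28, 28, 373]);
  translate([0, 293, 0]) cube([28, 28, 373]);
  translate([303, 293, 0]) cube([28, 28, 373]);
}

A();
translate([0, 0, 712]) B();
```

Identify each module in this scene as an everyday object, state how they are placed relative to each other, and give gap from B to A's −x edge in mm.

A is a table. B is a stool. The stool is on top of the table. The gap from the stool to the table's −x edge is 0 mm.

The stool's min-x is at 0; the table's min-x is 0; gap = 0 mm.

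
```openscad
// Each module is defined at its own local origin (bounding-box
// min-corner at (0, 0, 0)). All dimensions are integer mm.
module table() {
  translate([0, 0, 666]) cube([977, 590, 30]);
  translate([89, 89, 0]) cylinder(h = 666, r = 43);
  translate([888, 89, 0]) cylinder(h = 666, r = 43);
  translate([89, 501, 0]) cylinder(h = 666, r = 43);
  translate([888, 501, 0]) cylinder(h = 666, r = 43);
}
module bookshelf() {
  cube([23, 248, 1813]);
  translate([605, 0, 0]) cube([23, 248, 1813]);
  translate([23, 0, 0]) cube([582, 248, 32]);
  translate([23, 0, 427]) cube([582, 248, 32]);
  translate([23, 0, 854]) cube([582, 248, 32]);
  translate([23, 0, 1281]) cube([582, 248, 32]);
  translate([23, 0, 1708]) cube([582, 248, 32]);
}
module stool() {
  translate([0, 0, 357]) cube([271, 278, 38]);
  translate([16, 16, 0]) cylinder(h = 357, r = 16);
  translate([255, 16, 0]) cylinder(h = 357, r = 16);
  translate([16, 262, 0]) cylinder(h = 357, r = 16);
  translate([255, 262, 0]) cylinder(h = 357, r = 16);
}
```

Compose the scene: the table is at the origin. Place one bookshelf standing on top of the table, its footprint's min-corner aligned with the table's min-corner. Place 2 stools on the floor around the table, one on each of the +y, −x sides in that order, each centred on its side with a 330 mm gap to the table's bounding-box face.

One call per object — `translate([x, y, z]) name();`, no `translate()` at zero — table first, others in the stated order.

table();
translate([0, 0, 696]) bookshelf();
translate([353, 920, 0]) stool();
translate([-601, 156, 0]) stool();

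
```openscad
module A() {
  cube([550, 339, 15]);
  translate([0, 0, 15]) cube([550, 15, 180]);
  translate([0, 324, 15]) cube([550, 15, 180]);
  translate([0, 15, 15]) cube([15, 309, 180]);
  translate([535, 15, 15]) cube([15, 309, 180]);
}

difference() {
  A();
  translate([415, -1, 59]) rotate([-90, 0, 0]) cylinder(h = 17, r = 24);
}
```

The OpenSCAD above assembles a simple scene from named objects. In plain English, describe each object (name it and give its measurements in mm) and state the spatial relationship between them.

A is an open storage box with external size 550×339×195 mm and wall thickness 15 mm (the base is also 15 mm thick). The base covers the whole footprint; the four walls stand on the base, with the y-facing walls full-width and the x-facing walls fitting between their inner faces.

The open box has a circular hole of radius 24 mm through its front wall, centred at (x = 415, z = 59).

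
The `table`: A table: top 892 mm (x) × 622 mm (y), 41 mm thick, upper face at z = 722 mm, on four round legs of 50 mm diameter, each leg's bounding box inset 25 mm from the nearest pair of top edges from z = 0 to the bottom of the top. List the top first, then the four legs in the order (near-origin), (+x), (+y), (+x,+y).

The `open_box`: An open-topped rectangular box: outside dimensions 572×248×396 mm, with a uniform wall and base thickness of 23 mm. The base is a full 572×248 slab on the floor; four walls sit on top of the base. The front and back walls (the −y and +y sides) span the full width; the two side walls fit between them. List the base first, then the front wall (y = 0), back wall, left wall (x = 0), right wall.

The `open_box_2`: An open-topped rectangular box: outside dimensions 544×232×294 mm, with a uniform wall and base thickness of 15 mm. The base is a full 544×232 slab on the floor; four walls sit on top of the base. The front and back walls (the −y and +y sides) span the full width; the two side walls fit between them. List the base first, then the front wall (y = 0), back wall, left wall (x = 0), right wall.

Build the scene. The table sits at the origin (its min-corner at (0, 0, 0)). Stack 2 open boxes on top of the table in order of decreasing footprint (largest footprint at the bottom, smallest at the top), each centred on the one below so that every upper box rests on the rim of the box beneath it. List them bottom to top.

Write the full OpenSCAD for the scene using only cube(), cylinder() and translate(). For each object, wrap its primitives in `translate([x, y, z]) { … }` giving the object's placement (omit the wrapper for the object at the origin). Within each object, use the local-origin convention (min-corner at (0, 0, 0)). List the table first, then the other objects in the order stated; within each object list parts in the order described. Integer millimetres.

translate([0, 0, 681]) cube([892, 622, 41]);
translate([50, 50, 0]) cylinder(h = 681, r = 25);
translate([842, 50, 0]) cylinder(h = 681, r = 25);
translate([50, 572, 0]) cylinder(h = 681, r = 25);
translate([842, 572, 0]) cylinder(h = 681, r = 25);
translate([160, 187, 722]) {
  cube([572, 248, 23]);
  translate([0, 0, 23]) cube([572, 23, 373]);
  translate([0, 225, 23]) cube([572, 23, 373]);
  translate([0, 23, 23]) cube([23, 202, 373]);
  translate([549, 23, 23]) cube([23, 202, 373]);
}
translate([174, 195, 1118]) {
  cube([544, 232, 15]);
  translate([0, 0, 15]) cube([544, 15, 279]);
  translate([0, 217, 15]) cube([544, 15, 279]);
  translate([0, 15, 15]) cube([15, 202, 279]);
  translate([529, 15, 15]) cube([15, 202, 279]);
}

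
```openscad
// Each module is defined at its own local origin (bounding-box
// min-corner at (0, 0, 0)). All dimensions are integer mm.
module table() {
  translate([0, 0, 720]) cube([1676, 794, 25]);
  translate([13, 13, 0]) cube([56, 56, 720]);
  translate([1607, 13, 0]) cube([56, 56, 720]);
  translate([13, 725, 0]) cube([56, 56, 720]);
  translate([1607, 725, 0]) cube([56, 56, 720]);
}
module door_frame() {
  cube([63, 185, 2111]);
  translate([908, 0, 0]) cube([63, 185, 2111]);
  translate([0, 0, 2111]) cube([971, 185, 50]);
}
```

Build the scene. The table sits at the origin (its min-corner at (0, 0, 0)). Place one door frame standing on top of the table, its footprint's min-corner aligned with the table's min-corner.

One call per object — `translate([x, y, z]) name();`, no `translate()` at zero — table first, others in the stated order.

table();
translate([0, 0, 745]) door_frame();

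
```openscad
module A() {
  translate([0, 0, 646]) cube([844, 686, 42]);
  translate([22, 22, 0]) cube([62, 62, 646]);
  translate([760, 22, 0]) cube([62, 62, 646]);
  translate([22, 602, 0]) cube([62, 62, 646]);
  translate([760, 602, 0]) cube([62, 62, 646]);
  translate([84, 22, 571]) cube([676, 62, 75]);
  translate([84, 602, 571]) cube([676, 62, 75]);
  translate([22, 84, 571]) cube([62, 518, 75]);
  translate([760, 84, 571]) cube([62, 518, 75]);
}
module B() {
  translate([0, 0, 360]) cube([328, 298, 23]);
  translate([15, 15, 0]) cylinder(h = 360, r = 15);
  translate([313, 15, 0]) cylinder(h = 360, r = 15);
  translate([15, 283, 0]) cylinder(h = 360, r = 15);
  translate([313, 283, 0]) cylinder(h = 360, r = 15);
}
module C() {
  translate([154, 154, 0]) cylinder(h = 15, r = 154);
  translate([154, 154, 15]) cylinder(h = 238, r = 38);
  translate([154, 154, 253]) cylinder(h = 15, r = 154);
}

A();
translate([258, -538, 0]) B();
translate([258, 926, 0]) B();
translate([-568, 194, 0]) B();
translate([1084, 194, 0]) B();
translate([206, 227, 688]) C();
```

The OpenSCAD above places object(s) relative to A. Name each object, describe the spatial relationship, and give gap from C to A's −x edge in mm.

The spool's min-x is at 206; the table's min-x is 0; gap = 206 mm.

A is a table. B is a stool. C is a spool. Four stools sit around the table at the −y, +y, −x, +x sides. The spool is on top of the table. The gap from the spool to the table's −x edge is 206 mm.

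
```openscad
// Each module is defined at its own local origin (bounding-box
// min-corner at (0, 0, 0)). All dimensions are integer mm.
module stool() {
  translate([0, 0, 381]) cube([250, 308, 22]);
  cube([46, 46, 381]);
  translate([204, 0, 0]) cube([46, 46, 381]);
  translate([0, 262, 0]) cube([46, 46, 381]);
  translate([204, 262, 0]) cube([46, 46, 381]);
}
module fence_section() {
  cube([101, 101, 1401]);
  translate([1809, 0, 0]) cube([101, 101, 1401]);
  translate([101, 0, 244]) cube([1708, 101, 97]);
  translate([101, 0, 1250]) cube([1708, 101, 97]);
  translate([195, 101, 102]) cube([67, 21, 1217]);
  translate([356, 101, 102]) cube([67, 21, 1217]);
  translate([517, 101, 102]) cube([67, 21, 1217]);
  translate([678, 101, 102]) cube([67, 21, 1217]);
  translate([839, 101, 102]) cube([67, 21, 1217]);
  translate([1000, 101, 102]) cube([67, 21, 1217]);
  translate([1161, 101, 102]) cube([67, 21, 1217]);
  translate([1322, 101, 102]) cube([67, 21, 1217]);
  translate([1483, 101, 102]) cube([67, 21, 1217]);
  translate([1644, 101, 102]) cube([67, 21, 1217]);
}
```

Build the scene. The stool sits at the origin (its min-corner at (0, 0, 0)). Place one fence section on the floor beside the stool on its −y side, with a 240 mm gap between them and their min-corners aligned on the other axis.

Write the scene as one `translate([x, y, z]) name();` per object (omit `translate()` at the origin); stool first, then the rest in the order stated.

stool();
translate([0, -362, 0]) fence_section();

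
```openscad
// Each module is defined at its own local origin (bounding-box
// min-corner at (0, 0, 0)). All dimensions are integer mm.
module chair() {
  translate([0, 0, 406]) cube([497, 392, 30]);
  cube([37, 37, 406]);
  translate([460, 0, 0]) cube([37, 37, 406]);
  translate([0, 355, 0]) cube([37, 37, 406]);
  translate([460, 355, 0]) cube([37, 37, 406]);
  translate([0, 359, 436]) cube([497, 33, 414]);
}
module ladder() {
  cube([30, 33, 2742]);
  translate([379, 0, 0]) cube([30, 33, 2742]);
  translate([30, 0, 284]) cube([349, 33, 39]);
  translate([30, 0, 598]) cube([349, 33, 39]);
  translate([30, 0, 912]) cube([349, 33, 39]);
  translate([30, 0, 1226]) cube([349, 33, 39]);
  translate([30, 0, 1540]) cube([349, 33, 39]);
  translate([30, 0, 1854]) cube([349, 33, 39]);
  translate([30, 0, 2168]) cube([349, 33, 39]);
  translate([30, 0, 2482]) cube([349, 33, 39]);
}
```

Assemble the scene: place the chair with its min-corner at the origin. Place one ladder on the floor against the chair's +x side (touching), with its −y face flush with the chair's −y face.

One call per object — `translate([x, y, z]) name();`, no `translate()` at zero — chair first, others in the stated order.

chair();
translate([497, 0, 0]) ladder();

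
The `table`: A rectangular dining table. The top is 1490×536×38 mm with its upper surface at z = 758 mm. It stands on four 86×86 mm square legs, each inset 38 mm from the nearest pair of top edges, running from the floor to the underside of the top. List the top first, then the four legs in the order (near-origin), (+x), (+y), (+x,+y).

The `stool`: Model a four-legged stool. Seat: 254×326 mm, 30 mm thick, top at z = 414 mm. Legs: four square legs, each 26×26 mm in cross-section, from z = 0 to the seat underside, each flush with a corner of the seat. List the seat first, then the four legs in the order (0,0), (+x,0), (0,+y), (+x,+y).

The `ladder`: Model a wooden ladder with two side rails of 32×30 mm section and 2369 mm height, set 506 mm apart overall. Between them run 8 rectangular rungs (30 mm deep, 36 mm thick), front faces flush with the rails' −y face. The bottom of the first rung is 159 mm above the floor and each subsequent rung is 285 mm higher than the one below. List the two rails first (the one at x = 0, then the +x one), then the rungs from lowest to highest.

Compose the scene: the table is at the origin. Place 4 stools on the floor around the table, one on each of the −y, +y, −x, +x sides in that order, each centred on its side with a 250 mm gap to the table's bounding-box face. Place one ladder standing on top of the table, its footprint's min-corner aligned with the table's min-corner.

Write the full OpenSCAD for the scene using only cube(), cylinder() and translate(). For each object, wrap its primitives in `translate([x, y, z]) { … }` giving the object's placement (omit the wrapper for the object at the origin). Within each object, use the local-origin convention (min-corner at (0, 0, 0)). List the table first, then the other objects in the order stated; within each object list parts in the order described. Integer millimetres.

translate([0, 0, 720]) cube([1490, 536, 38]);
translate([38, 38, 0]) cube([86, 86, 720]);
translate([1366, 38, 0]) cube([86, 86, 720]);
translate([38, 412, 0]) cube([86, 86, 720]);
translate([1366, 412, 0]) cube([86, 86, 720]);
translate([618, -576, 0]) {
  translate([0, 0, 384]) cube([254, 326, 30]);
  cube([26, 26, 384]);
  translate([228, 0, 0]) cube([26, 26, 384]);
  translate([0, 300, 0]) cube([26, 26, 384]);
  translate([228, 300, 0]) cube([26, 26, 384]);
}
translate([618, 786, 0]) {
  translate([0, 0, 384]) cube([254, 326, 30]);
  cube([26, 26, 384]);
  translate([228, 0, 0]) cube([26, 26, 384]);
  translate([0, 300, 0]) cube([26, 26, 384]);
  translate([228, 300, 0]) cube([26, 26, 384]);
}
translate([-504, 105, 0]) {
  translate([0, 0, 384]) cube([254, 326, 30]);
  cube([26, 26, 384]);
  translate([228, 0, 0]) cube([26, 26, 384]);
  translate([0, 300, 0]) cube([26, 26, 384]);
  translate([228, 300, 0]) cube([26, 26, 384]);
}
translate([1740, 105, 0]) {
  translate([0, 0, 384]) cube([254, 326, 30]);
  cube([26, 26, 384]);
  translate([228, 0, 0]) cube([26, 26, 384]);
  translate([0, 300, 0]) cube([26, 26, 384]);
  translate([228, 300, 0]) cube([26, 26, 384]);
}
translate([0, 0, 758]) {
  cube([32, 30, 2369]);
  translate([474, 0, 0]) cube([32, 30, 2369]);
  translate([32, 0, 159]) cube([442, 30, 36]);
  translate([32, 0, 444]) cube([442, 30, 36]);
  translate([32, 0, 729]) cube([442, 30, 36]);
  translate([32, 0, 1014]) cube([442, 30, 36]);
  translate([32, 0, 1299]) cube([442, 30, 36]);
  translate([32, 0, 1584]) cube([442, 30, 36]);
  translate([32, 0, 1869]) cube([442, 30, 36]);
  translate([32, 0, 2154]) cube([442, 30, 36]);
}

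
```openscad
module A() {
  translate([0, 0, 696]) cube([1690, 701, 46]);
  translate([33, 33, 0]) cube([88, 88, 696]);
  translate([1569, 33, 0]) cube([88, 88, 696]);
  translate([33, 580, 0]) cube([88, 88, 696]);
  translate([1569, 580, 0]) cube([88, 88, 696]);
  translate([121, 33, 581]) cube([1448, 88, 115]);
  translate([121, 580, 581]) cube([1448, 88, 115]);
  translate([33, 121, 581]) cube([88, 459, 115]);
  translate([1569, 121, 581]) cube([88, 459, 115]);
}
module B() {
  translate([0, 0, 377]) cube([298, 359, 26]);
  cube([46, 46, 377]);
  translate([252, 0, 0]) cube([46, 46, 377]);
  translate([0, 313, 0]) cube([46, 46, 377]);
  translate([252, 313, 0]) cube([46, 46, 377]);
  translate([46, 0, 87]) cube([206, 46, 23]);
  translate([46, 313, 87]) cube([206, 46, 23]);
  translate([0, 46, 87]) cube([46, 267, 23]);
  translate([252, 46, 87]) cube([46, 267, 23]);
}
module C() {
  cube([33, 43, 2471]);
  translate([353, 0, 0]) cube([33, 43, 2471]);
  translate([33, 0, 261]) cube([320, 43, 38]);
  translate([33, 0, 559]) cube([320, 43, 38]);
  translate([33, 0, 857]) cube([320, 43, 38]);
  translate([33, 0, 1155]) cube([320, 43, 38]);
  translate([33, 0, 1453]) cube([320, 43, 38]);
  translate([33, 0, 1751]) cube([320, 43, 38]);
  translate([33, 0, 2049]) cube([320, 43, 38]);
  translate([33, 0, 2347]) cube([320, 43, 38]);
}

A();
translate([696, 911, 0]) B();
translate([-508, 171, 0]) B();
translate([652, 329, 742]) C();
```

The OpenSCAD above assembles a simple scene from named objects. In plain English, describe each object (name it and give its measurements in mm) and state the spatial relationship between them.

A is a table: top 1690 mm (x) × 701 mm (y), 46 mm thick, upper face at z = 742 mm, on four 88×88 mm square legs, each inset 33 mm from the nearest pair of top edges, running from z = 0 to the bottom of the top. Four apron rails, 88 mm thick and 115 mm tall, run between adjacent legs with their top edges flush with the underside of the top and their outer faces flush with the legs' outer faces.

B is a four-legged stool. The seat is a 298×359×26 mm slab whose top surface is at z = 403 mm; four square legs, each 46×46 mm in cross-section, run from the floor (z = 0) to the underside of the seat, each flush with a corner of the seat. Four stretchers, 46 mm wide and 23 mm tall, connect adjacent legs with their undersides at z = 87 mm, each running between the inner faces of the legs it joins and aligned with the legs' outer faces on the other axis.

C is a wooden ladder with two side rails of 33×43 mm section and 2471 mm height, set 386 mm apart overall. Between them run 8 rectangular rungs (43 mm deep, 38 mm thick), front faces flush with the rails' −y face. The bottom of the first rung is 261 mm above the floor and each subsequent rung is 298 mm higher than the one below.

Two stools sit around the table at the +y, −x sides. The ladder is on top of the table, centred.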